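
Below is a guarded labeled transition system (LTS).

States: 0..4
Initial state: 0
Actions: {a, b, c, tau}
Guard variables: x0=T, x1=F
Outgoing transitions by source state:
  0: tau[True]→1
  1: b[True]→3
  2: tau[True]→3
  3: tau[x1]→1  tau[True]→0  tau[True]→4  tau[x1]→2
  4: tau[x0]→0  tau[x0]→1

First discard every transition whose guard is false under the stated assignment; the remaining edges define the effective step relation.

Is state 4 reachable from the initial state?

Answer: REACHABLE

Working:
After dropping false guards: 7 live edges.
Layer 0: {0}
Layer 1: {1}  cumulative {0,1}
Layer 2: {3}  cumulative {0,1,3}
Layer 3: {4}  cumulative {0,1,3,4}
R = {0,1,3,4}
Path to 4: tau·b·tau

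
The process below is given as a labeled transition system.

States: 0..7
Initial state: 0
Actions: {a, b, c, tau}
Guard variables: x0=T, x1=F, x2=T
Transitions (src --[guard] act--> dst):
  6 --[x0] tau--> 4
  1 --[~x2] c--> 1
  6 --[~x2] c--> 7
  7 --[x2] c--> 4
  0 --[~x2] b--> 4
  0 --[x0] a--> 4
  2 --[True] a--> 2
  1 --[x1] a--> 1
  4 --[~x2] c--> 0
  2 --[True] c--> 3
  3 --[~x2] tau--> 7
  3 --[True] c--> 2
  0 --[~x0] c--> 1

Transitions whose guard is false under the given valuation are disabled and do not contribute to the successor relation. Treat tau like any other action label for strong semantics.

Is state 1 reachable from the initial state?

6 transition(s) survive guard evaluation.
depth 0: {0}
depth 1: {4}  total {0,4}
Reach set: {0,4}

Answer: UNREACHABLE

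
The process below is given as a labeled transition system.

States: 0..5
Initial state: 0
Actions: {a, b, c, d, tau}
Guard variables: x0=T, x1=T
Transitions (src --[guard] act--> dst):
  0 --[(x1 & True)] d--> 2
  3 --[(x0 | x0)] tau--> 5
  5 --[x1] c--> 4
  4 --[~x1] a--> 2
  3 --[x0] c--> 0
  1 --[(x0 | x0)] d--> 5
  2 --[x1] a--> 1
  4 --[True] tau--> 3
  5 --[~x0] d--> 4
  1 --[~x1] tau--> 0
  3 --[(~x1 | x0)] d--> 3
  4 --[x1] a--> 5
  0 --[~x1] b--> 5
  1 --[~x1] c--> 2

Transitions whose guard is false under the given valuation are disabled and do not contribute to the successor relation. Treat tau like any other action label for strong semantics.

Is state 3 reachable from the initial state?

Guard filter leaves 9 enabled edge(s).
Layer 0: {0}
Layer 1: {2}  total {0,2}
Layer 2: {1}  total {0,1,2}
Layer 3: {5}  total {0,1,2,5}
Layer 4: {4}  total {0,1,2,4,5}
Layer 5: {3}  total {0,1,2,3,4,5}
Reach set: {0,1,2,3,4,5}
witness 3: d·a·d·c·tau

Answer: REACHABLE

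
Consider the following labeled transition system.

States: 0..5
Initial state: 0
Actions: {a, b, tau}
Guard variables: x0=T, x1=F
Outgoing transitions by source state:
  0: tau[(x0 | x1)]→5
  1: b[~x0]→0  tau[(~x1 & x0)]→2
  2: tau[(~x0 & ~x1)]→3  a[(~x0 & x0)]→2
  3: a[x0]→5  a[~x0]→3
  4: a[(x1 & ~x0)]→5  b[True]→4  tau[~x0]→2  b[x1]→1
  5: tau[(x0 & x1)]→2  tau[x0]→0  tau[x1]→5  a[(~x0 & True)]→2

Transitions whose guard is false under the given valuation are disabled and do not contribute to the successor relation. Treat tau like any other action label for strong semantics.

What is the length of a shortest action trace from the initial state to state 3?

Answer: UNREACHABLE

Analysis:
Layered search for 3:
  depth 0: {0}
  depth 1: {5}
3 never appears.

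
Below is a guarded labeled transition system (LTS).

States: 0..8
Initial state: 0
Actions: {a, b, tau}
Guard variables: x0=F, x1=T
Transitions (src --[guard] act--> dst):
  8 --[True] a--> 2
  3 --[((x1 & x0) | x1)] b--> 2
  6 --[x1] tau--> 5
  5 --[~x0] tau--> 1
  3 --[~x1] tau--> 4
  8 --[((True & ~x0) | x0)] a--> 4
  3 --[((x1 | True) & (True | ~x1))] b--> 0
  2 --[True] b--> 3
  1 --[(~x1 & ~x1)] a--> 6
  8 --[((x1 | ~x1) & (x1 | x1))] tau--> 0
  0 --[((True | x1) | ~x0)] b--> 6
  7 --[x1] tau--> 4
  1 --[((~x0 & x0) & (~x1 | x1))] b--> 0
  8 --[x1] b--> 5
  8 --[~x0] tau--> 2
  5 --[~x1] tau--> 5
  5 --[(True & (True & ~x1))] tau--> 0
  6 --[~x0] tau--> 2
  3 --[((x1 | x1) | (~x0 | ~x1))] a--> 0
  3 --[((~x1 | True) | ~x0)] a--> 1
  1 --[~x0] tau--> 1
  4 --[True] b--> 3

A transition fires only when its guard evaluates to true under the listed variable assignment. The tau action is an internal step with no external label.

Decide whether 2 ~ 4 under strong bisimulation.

Refine partition for ~:
  round 0: {{0,1,2,3,4,5,6,7,8}}
  round 1: {{0,2,4},{1,5,6,7},{3},{8}}
  round 2: {{0},{1,5},{2,4},{3},{6},{7},{8}}
stable after 3 split(s): 7 block(s)
2∈{2,4}, 4∈{2,4}

Answer: BISIMILAR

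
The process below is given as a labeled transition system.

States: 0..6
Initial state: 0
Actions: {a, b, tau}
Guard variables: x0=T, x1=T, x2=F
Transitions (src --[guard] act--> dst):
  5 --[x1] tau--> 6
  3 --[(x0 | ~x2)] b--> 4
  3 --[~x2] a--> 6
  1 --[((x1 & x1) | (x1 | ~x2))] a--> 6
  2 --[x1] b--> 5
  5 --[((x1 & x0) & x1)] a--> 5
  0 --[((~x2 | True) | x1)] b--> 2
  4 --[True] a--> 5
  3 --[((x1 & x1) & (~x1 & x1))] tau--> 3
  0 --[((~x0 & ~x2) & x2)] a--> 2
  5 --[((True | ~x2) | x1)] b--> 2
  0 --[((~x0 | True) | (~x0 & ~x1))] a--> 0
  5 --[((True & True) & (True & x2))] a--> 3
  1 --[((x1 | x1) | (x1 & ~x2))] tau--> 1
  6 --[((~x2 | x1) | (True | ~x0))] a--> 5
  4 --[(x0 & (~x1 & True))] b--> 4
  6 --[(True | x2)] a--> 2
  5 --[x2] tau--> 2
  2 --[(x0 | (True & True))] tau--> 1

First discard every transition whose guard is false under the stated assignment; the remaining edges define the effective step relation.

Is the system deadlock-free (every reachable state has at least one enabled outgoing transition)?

Reach set: {0,1,2,5,6}
  0: a→0  b→2  [deg 2]
  1: a→6  tau→1  [deg 2]
  2: b→5  tau→1  [deg 2]
  5: a→5  b→2  tau→6  [deg 3]
  6: a→2  a→5  [deg 2]

Answer: DEADLOCK-FREE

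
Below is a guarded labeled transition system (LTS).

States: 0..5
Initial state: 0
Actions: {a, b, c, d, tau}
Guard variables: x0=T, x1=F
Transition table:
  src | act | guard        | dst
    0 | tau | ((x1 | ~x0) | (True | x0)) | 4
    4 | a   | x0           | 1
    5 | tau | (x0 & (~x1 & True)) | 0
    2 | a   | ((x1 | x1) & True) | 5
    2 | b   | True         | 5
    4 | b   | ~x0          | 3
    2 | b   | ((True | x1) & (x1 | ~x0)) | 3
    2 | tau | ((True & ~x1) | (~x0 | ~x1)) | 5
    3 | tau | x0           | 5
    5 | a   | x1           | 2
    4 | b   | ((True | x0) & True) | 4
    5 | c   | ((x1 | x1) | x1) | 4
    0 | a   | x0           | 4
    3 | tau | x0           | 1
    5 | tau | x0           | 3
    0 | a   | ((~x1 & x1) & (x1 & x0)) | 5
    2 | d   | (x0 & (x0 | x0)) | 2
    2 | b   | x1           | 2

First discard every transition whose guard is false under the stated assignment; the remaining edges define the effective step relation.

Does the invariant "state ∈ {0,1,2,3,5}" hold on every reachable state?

Answer: INVARIANT VIOLATED at state 4

Trace:
Inv-set: {0,1,2,3,5}
Reachable = {0,1,4}
  0: ✓
  1: ✓
  4: ✗ unsafe
reach 4 via tau — violates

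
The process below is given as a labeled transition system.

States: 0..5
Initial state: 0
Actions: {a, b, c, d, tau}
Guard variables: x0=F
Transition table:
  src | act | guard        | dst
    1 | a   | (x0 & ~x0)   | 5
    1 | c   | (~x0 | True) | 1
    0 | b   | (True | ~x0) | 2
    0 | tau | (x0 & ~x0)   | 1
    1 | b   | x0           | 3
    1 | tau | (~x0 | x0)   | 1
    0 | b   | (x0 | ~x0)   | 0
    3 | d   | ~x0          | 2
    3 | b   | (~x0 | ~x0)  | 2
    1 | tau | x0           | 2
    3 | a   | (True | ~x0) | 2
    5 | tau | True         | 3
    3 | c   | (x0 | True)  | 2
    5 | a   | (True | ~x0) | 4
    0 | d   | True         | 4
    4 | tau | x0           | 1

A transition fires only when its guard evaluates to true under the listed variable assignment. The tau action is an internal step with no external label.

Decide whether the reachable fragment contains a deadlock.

R = {0,2,4}
  0: b→0  b→2  d→4  [3 out]
  2: ∅  [no exit]
  4: ∅  [no exit]
witness 2: b

Answer: DEADLOCK at state 2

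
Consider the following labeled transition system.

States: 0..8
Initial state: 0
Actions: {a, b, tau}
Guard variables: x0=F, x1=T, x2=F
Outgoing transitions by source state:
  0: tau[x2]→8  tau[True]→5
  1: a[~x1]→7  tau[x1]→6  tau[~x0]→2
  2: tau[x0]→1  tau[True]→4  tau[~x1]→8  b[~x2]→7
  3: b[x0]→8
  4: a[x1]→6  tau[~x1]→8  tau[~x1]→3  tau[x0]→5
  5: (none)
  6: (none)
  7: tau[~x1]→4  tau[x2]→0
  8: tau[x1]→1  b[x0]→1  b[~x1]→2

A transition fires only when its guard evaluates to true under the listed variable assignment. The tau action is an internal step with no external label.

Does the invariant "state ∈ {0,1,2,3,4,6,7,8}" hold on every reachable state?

Answer: INVARIANT VIOLATED at state 5

Analysis:
Safe = {0,1,2,3,4,6,7,8}
Reach set: {0,5}
  0: safe
  5: outside
reach 5 via tau — violates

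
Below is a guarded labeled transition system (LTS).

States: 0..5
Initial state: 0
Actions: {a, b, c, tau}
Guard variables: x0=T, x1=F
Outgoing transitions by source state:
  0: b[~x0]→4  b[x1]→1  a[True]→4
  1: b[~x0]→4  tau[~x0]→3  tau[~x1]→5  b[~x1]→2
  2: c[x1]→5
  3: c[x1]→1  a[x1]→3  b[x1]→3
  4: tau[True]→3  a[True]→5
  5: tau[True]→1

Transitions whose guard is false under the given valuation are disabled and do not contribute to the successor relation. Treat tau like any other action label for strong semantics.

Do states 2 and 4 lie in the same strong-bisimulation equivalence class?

Answer: NOT BISIMILAR

Analysis:
Compute ~ classes (split until stable):
  P[0] = {{0,1,2,3,4,5}}
  P[1] = {{0},{1},{2,3},{4},{5}}
5 equivalence class(es) (converged in 2)
2∈{2,3}, 4∈{4}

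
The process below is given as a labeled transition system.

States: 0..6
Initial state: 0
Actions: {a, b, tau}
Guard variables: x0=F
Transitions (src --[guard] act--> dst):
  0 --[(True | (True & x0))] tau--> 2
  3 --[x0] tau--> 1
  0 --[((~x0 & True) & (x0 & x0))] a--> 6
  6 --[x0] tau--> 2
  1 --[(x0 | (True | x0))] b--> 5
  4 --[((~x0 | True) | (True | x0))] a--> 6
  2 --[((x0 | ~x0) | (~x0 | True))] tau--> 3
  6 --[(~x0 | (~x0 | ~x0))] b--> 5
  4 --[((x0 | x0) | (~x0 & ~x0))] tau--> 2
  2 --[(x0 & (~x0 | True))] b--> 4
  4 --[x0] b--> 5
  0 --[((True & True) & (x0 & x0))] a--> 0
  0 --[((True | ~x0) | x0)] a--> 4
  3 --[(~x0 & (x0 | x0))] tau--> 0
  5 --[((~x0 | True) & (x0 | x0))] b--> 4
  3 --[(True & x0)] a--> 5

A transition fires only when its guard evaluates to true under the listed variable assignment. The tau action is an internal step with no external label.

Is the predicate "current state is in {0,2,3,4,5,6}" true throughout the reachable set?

Inv-set: {0,2,3,4,5,6}
Reach set: {0,2,3,4,5,6}
  0: ✓
  2: ✓
  3: ✓
  4: ✓
  5: ✓
  6: ✓

Answer: INVARIANT HOLDS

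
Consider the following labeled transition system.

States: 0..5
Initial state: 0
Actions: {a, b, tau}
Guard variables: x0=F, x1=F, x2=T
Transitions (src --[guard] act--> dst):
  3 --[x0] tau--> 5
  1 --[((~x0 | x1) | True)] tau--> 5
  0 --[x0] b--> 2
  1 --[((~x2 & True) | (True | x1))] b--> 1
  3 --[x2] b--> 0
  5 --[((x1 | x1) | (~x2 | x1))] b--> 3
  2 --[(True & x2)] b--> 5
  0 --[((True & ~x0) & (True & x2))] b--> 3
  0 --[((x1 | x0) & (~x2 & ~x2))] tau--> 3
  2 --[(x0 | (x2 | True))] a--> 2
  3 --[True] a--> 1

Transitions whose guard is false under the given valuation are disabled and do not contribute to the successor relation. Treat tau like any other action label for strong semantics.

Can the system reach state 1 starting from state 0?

7 transition(s) survive guard evaluation.
Layer 0: {0}
Layer 1: {3}  now seen {0,3}
Layer 2: {1}  now seen {0,1,3}
Layer 3: {5}  now seen {0,1,3,5}
R = {0,1,3,5}
trace reaching 1: b·a

Answer: REACHABLE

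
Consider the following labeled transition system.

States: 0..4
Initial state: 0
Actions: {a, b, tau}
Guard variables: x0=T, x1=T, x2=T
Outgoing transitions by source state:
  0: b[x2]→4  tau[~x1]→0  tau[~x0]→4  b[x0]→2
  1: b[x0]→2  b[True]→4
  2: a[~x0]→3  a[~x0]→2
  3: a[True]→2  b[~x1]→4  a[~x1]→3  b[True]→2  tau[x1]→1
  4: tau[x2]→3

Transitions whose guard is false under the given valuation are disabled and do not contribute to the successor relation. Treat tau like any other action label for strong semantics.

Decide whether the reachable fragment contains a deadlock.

Reach set: {0,1,2,3,4}
  0: b→2  b→4  [2 exit(s)]
  1: b→2  b→4  [2 exit(s)]
  2: ∅  [no exit]
  3: a→2  b→2  tau→1  [3 exit(s)]
  4: tau→3  [1 exit(s)]
trace reaching 2: b

Answer: DEADLOCK at state 2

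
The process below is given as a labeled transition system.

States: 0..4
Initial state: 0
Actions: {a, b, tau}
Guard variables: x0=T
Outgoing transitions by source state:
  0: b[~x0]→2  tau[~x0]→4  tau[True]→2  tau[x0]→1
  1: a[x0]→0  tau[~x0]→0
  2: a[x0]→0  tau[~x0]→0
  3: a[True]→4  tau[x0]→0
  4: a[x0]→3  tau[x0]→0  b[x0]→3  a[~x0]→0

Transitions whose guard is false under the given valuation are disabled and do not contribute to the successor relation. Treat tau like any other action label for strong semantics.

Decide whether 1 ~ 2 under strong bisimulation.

Bisimulation quotient by refinement:
  P[0] = {{0,1,2,3,4}}
  P[1] = {{0},{1,2},{3},{4}}
stable after 2 split(s): 4 block(s)
class of 1: {1,2}; class of 2: {1,2}

Answer: BISIMILAR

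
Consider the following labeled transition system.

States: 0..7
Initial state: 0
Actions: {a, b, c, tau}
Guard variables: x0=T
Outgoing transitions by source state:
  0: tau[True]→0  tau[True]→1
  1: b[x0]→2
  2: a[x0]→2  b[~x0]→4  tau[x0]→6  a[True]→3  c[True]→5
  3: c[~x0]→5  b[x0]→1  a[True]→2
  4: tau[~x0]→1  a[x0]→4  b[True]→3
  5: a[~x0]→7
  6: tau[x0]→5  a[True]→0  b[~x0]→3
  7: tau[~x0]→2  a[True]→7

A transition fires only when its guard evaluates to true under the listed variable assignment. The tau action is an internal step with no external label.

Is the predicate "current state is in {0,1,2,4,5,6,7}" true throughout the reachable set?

Answer: INVARIANT VIOLATED at state 3

Trace:
Allowed set {0,1,2,4,5,6,7}
Reachable = {0,1,2,3,5,6}
  0: ✓
  1: ✓
  2: ✓
  3: ✗ unsafe
  5: ✓
  6: ✓
counterexample path to 3: tau·b·a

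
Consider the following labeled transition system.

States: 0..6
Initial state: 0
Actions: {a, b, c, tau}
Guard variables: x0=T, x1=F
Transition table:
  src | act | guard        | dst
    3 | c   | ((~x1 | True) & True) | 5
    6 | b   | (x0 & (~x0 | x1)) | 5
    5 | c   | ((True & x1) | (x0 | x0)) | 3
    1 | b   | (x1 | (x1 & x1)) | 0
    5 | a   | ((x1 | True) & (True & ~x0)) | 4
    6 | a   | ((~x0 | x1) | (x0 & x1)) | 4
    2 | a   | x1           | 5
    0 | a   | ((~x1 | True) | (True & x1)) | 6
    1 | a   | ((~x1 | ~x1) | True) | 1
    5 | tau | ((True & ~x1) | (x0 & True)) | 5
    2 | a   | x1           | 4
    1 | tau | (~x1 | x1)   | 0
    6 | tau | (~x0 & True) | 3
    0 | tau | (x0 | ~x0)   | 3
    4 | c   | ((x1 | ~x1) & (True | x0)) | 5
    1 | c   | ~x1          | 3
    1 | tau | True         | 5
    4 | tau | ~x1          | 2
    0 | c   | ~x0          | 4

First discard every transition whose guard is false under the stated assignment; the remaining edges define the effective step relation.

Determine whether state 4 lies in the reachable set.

After dropping false guards: 11 live edges.
Layer 0: {0}
Layer 1: {3,6}  total {0,3,6}
Layer 2: {5}  total {0,3,5,6}
Reach set: {0,3,5,6}

Answer: UNREACHABLE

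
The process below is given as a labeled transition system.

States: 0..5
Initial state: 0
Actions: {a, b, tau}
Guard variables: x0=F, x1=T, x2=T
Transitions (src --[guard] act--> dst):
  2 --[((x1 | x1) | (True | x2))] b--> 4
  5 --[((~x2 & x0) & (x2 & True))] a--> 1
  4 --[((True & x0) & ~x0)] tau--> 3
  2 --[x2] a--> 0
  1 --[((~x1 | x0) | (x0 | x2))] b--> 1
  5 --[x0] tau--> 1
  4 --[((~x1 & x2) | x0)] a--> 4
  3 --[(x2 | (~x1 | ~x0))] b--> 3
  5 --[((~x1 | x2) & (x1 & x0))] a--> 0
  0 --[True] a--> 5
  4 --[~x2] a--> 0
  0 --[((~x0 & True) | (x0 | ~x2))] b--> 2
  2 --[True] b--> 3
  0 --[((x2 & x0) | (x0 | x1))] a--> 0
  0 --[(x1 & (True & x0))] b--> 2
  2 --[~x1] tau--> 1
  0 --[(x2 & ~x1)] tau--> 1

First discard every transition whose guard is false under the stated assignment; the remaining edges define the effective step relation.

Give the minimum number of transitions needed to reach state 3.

Layered search for 3:
  Layer 0: {0}
  Layer 1: {2,5}
  Layer 2: {3,4}
first hit 3 at d=2 via b·b

Answer: 2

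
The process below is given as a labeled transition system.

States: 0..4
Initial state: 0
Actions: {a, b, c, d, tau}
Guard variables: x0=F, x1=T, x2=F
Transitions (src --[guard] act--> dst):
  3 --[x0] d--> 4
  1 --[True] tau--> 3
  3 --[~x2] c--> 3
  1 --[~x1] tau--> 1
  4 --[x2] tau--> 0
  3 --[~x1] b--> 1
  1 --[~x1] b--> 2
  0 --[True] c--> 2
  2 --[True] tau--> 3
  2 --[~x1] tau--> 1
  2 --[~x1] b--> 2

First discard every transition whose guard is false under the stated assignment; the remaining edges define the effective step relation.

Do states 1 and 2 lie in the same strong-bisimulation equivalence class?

Answer: BISIMILAR

Analysis:
Bisimulation quotient by refinement:
  P[0] = {{0,1,2,3,4}}
  P[1] = {{0,3},{1,2},{4}}
  P[2] = {{0},{1,2},{3},{4}}
4 equivalence class(es) (converged in 3)
class of 1: {1,2}; class of 2: {1,2}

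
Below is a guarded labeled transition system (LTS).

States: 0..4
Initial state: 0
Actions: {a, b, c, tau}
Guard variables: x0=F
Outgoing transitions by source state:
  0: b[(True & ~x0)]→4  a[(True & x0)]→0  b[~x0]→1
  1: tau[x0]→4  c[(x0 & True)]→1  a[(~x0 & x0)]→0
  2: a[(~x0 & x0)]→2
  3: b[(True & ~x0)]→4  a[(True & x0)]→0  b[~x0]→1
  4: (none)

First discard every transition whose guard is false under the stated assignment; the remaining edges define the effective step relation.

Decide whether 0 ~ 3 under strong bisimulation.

Bisimulation quotient by refinement:
  round 0: {{0,1,2,3,4}}
  round 1: {{0,3},{1,2,4}}
stable after 2 split(s): 2 block(s)
0∈{0,3}, 3∈{0,3}

Answer: BISIMILAR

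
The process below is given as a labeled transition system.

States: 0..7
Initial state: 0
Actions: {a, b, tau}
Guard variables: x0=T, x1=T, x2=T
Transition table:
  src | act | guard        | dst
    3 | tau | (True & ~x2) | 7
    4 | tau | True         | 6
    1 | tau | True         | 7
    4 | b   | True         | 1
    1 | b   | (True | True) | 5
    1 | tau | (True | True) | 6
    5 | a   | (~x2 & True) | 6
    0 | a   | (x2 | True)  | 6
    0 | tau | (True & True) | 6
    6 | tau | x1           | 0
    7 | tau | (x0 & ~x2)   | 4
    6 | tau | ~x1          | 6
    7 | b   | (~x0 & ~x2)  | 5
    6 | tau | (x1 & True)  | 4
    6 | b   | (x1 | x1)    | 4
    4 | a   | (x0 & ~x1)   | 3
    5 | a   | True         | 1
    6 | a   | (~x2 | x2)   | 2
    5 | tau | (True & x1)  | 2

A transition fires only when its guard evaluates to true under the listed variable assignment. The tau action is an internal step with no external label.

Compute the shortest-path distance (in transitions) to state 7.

BFS to 7:
  Layer 0: {0}
  Layer 1: {6}
  Layer 2: {2,4}
  Layer 3: {1}
  Layer 4: {5,7}
first hit 7 at d=4 via a·b·b·tau

Answer: 4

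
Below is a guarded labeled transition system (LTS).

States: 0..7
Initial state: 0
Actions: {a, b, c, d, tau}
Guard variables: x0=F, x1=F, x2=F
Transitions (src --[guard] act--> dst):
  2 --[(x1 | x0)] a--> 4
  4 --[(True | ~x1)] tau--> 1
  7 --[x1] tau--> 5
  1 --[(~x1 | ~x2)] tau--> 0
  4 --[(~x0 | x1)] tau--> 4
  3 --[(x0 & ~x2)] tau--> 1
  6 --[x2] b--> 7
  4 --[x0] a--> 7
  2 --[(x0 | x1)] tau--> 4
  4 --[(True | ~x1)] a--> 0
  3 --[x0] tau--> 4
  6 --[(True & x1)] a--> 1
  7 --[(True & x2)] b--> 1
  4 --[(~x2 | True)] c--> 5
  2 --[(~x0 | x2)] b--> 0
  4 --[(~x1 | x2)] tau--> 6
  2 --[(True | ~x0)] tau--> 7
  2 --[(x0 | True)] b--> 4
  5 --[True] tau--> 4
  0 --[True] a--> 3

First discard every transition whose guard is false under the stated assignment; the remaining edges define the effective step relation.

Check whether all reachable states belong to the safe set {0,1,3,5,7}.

Allowed set {0,1,3,5,7}
R = {0,3}
  0: ✓
  3: ✓

Answer: INVARIANT HOLDS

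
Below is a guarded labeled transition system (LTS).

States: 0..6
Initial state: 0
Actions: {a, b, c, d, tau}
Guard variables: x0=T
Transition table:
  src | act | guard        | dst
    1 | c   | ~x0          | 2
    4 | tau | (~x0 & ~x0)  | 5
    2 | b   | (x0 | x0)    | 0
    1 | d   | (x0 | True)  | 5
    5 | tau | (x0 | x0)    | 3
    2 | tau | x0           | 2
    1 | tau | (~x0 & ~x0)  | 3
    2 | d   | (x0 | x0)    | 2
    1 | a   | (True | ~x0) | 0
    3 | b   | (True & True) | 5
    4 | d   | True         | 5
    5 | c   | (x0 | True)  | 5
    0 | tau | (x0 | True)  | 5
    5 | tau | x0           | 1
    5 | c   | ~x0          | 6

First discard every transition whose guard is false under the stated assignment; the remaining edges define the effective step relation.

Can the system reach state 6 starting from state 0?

After dropping false guards: 11 live edges.
depth 0: {0}
depth 1: {5}  total {0,5}
depth 2: {1,3}  total {0,1,3,5}
Reachable = {0,1,3,5}

Answer: UNREACHABLE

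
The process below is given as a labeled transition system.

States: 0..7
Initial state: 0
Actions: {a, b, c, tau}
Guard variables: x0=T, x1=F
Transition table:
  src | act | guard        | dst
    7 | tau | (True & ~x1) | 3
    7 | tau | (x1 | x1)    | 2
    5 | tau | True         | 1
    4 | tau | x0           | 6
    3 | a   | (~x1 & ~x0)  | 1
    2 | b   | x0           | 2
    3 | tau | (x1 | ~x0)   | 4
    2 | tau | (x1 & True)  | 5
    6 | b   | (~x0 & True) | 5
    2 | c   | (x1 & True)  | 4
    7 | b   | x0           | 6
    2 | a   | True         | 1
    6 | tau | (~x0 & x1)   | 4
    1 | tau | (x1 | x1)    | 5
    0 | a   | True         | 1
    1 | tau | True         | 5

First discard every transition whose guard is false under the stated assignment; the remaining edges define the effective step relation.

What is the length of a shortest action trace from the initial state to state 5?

BFS to 5:
  Layer 0: {0}
  Layer 1: {1}
  Layer 2: {5}
depth(5)=2, e.g. a·tau

Answer: 2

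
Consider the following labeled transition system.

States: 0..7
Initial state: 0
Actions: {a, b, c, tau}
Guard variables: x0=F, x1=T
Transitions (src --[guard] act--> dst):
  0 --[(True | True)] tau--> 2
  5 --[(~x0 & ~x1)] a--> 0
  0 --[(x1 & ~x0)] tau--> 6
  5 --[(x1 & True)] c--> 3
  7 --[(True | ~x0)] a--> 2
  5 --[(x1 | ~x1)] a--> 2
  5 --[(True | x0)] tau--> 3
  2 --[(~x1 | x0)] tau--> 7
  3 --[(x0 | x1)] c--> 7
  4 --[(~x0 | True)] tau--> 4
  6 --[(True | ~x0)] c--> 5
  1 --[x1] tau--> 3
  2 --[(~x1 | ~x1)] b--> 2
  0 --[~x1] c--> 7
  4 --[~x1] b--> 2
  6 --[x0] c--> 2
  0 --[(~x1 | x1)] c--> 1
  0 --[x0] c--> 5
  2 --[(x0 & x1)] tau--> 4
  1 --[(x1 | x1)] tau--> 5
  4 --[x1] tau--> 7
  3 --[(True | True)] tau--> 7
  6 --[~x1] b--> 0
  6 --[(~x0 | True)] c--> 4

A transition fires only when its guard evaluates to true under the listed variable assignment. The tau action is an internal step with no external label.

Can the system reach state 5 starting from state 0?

After dropping false guards: 15 live edges.
depth 0: {0}
depth 1: {1,2,6}  cumulative {0,1,2,6}
depth 2: {3,4,5}  cumulative {0,1,2,3,4,5,6}
depth 3: {7}  cumulative {0,1,2,3,4,5,6,7}
Reach set: {0,1,2,3,4,5,6,7}
Path to 5: tau·c

Answer: REACHABLE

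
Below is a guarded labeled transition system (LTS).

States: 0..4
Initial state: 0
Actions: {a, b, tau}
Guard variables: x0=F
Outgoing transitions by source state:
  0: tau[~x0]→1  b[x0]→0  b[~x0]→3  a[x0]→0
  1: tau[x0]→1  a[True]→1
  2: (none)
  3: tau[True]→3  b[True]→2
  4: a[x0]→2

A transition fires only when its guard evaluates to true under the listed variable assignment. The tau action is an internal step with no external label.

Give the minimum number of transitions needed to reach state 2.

Answer: 2

Analysis:
Layered search for 2:
  depth 0: {0}
  depth 1: {1,3}
  depth 2: {2}
depth(2)=2, e.g. b·b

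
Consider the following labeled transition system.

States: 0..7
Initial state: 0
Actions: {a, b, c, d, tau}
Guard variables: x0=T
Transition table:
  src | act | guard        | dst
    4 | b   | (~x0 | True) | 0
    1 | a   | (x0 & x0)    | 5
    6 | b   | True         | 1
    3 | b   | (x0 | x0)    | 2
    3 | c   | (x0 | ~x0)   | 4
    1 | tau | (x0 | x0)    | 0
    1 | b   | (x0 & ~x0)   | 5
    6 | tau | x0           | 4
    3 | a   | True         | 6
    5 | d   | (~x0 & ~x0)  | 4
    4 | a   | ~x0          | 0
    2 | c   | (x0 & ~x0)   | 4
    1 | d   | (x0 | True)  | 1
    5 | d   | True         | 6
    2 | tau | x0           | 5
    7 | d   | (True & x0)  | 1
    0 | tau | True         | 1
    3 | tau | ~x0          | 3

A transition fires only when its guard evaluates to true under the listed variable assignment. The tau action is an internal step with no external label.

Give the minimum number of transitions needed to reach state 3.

BFS to 3:
  L0 = {0}
  L1 = {1}
  L2 = {5}
  L3 = {6}
  L4 = {4}
3 never appears.

Answer: UNREACHABLE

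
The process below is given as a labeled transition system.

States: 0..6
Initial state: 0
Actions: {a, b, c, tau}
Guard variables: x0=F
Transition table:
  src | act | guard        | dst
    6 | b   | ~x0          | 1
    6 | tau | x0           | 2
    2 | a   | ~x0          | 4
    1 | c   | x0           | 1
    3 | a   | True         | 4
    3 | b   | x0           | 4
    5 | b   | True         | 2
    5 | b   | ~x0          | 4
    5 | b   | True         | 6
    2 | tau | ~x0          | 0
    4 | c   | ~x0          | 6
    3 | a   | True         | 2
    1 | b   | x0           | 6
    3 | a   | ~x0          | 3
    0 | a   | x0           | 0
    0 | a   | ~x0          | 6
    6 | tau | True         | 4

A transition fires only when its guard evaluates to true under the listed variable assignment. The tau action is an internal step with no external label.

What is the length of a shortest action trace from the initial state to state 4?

Layered search for 4:
  depth 0: {0}
  depth 1: {6}
  depth 2: {1,4}
first hit 4 at d=2 via a·tau

Answer: 2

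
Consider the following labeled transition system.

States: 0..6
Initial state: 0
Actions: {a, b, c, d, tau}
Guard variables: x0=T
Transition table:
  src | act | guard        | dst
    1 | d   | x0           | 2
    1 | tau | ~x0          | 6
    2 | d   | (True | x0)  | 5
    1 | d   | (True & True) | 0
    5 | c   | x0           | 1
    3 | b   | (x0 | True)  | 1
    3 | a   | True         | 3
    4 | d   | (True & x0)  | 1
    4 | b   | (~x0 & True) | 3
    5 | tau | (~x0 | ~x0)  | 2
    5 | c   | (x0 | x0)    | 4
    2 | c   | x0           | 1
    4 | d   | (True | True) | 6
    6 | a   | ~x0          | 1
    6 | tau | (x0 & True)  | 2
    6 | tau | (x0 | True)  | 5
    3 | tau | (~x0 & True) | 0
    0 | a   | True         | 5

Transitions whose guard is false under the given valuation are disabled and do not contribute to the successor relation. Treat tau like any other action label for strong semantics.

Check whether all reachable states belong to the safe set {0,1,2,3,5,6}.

Allowed set {0,1,2,3,5,6}
Reach set: {0,1,2,4,5,6}
  0: ✓
  1: ✓
  2: ✓
  4: outside
  5: ✓
  6: ✓
counterexample path to 4: a·c

Answer: INVARIANT VIOLATED at state 4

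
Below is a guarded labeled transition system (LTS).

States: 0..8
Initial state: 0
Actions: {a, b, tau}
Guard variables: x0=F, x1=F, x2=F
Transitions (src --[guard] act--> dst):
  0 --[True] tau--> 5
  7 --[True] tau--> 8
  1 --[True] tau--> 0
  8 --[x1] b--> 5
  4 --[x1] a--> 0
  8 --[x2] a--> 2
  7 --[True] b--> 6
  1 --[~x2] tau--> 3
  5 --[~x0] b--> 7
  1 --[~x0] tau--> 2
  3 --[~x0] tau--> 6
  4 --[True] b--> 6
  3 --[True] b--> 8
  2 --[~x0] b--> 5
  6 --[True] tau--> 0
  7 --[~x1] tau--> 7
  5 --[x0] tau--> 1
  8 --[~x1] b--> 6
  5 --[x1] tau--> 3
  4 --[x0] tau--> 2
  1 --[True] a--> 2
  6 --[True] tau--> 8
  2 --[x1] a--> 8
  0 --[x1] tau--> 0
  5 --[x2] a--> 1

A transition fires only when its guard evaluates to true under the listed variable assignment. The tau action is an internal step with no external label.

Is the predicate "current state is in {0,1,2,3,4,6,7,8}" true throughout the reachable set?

Answer: INVARIANT VIOLATED at state 5

Working:
Inv-set: {0,1,2,3,4,6,7,8}
Reach set: {0,5,6,7,8}
  0: ok
  5: VIOLATES
  6: ok
  7: ok
  8: ok
witness against invariant: tau → 5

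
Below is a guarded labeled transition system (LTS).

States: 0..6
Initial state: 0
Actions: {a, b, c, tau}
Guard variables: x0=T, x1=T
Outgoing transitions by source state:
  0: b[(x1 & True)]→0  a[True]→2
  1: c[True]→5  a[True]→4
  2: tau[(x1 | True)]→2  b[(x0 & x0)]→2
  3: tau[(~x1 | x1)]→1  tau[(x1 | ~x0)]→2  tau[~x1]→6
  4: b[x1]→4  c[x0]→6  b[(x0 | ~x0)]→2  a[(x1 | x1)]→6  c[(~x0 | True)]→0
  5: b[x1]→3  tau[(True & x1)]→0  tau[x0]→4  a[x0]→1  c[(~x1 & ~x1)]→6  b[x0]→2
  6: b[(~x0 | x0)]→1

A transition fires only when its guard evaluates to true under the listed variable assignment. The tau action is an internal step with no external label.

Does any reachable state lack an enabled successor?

Reach set: {0,2}
  0: a→2  b→0  [2 exit(s)]
  2: b→2  tau→2  [2 exit(s)]

Answer: DEADLOCK-FREE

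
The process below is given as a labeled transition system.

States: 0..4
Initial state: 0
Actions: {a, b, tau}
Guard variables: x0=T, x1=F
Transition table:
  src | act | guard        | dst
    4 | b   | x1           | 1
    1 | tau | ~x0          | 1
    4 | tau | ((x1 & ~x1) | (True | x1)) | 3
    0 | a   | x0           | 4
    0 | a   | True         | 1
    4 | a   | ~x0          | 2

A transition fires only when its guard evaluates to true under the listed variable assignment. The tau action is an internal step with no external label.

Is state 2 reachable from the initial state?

After dropping false guards: 3 live edges.
L0 = {0}
L1 = {1,4}  now seen {0,1,4}
L2 = {3}  now seen {0,1,3,4}
Reachable = {0,1,3,4}

Answer: UNREACHABLE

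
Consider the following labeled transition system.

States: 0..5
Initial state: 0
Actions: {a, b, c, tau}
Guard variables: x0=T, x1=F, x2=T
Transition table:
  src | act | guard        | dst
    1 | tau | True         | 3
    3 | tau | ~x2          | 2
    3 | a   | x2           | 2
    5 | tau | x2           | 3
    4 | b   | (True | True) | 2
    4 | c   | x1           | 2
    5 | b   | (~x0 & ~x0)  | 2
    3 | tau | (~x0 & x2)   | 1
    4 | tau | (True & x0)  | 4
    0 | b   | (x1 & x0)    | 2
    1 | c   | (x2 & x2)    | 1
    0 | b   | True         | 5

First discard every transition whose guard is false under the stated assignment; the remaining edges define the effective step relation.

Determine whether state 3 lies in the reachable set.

Answer: REACHABLE

Working:
After dropping false guards: 7 live edges.
L0 = {0}
L1 = {5}  total {0,5}
L2 = {3}  total {0,3,5}
L3 = {2}  total {0,2,3,5}
Reach set: {0,2,3,5}
Path to 3: b·tau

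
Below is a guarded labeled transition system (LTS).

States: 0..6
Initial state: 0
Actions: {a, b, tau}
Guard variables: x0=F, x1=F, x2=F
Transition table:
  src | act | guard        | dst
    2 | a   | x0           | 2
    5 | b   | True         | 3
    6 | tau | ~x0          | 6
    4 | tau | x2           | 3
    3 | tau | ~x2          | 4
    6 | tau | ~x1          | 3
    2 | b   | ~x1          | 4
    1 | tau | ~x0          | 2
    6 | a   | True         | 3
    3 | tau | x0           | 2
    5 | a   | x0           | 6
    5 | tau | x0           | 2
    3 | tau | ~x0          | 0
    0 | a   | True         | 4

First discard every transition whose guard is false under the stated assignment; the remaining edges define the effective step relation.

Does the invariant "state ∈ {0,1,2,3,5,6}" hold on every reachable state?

Answer: INVARIANT VIOLATED at state 4

Analysis:
Allowed set {0,1,2,3,5,6}
Reach set: {0,4}
  0: ✓
  4: outside
witness against invariant: a → 4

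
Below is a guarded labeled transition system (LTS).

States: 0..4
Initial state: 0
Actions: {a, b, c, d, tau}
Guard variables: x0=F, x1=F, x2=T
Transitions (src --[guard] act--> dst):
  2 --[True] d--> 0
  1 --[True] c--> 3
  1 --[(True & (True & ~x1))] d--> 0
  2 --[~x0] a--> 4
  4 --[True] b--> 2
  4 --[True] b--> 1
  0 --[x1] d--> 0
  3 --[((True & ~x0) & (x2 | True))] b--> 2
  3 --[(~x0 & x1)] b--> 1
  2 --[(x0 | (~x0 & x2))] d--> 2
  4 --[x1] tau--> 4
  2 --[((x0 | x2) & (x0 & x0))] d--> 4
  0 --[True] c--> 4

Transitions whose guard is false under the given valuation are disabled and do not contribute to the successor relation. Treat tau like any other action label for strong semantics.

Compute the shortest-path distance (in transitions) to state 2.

Answer: 2

Trace:
Breadth-first toward 2:
  depth 0: {0}
  depth 1: {4}
  depth 2: {1,2}
first hit 2 at d=2 via c·b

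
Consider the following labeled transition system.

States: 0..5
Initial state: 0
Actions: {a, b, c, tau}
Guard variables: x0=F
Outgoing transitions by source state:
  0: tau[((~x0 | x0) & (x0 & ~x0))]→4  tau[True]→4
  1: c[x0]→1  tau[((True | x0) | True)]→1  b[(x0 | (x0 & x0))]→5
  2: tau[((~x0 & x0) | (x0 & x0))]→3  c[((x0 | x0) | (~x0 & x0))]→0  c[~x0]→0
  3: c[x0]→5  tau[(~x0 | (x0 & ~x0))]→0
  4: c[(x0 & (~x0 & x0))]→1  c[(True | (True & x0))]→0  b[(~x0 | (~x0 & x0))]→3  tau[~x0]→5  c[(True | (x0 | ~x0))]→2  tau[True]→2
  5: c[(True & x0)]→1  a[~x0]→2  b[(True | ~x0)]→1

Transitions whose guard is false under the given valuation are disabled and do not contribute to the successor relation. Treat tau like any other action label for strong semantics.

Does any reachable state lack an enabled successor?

Answer: DEADLOCK-FREE

Working:
Reach set: {0,1,2,3,4,5}
  0: tau→4  [1 out]
  1: tau→1  [1 out]
  2: c→0  [1 out]
  3: tau→0  [1 out]
  4: b→3  c→0  c→2  tau→2  tau→5  [5 out]
  5: a→2  b→1  [2 out]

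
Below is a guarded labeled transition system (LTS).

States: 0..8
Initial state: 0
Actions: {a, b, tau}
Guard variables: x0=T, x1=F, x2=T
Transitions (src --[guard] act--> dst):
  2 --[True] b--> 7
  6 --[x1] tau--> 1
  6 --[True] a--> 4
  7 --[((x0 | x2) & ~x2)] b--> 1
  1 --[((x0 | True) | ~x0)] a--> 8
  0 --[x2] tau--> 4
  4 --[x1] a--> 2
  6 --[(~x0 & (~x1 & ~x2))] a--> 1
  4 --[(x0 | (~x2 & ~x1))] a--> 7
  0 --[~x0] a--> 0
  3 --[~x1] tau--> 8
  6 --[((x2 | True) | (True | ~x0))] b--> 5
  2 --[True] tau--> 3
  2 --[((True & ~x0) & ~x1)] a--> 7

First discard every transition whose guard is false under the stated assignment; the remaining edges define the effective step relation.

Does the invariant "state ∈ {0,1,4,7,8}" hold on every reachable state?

Safe = {0,1,4,7,8}
R = {0,4,7}
  0: ok
  4: ok
  7: ok

Answer: INVARIANT HOLDS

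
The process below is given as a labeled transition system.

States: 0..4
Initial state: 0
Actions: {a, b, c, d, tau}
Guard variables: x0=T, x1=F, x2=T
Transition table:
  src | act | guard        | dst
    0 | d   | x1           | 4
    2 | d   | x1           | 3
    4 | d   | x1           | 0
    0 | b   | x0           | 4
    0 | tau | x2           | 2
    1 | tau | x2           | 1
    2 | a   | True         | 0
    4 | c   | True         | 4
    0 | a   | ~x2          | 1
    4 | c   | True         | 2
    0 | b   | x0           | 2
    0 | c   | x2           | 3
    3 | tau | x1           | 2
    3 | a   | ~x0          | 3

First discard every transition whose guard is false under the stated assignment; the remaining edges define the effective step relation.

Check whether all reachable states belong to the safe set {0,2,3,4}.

Answer: INVARIANT HOLDS

Working:
Safe = {0,2,3,4}
Reachable = {0,2,3,4}
  0: safe
  2: safe
  3: safe
  4: safe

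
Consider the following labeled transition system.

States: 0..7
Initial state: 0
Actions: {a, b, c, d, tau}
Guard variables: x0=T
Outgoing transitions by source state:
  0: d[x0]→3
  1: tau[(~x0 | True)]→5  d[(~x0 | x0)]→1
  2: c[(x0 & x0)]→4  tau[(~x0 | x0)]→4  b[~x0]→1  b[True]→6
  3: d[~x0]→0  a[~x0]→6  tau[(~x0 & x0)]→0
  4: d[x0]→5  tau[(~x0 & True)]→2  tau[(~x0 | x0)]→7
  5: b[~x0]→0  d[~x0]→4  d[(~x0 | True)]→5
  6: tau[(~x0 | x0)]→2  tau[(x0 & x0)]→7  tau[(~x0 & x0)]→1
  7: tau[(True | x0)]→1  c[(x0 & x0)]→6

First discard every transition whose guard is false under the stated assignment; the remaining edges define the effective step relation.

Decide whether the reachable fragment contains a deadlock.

Answer: DEADLOCK at state 3

Working:
Reach set: {0,3}
  0: d→3  [1 exit(s)]
  3: ∅  [STUCK]
trace reaching 3: d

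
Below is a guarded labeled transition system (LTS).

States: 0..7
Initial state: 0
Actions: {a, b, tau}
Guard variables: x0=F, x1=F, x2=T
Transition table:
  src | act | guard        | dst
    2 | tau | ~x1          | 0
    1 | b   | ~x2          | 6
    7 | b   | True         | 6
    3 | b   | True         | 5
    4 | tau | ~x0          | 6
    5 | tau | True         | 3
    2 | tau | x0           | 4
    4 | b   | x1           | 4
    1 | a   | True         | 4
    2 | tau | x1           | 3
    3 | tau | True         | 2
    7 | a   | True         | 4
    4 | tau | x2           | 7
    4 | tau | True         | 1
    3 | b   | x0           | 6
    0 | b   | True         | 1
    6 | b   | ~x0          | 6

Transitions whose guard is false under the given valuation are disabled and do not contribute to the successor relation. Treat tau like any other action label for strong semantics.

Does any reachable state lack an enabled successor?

Answer: DEADLOCK-FREE

Analysis:
Reachable = {0,1,4,6,7}
  0: b→1  [1 exit(s)]
  1: a→4  [1 exit(s)]
  4: tau→1  tau→6  tau→7  [3 exit(s)]
  6: b→6  [1 exit(s)]
  7: a→4  b→6  [2 exit(s)]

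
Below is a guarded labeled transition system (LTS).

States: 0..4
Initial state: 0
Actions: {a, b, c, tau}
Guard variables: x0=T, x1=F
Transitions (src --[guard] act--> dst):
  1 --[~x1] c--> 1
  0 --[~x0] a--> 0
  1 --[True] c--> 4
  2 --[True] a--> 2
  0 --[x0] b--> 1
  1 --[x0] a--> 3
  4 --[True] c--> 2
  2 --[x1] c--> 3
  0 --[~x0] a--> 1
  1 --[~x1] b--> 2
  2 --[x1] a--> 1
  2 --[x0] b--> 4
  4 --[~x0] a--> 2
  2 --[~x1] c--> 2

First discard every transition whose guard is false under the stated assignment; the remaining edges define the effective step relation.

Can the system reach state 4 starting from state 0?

Guard filter leaves 9 enabled edge(s).
depth 0: {0}
depth 1: {1}  total {0,1}
depth 2: {2,3,4}  total {0,1,2,3,4}
Reachable = {0,1,2,3,4}
witness 4: b·c

Answer: REACHABLE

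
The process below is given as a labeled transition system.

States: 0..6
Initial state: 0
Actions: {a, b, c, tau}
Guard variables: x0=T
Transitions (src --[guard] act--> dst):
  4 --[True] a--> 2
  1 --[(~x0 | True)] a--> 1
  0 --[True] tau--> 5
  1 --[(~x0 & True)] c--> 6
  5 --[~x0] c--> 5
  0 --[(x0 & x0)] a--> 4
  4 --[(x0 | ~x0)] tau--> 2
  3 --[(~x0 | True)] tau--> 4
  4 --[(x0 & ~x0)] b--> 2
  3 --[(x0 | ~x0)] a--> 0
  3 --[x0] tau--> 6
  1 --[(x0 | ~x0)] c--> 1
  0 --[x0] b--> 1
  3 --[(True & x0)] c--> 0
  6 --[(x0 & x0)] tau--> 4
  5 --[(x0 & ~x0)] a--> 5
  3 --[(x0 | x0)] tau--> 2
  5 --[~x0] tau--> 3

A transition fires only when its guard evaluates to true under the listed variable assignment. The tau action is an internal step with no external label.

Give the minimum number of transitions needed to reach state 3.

Breadth-first toward 3:
  Layer 0: {0}
  Layer 1: {1,4,5}
  Layer 2: {2}
3 never appears.

Answer: UNREACHABLE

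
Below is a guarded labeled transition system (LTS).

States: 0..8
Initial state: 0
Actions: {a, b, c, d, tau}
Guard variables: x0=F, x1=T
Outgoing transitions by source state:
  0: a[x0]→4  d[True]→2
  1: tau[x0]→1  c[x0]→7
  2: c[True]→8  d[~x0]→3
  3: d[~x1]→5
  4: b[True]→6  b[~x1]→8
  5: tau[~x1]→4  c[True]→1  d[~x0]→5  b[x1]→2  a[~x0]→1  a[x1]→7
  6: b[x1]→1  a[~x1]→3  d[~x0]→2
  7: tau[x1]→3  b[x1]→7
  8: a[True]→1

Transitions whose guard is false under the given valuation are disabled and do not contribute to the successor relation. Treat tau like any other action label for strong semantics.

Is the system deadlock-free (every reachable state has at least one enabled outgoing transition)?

Answer: DEADLOCK at state 1

Trace:
Reachable = {0,1,2,3,8}
  0: d→2  [1 out]
  1: ∅  [no exit]
  2: c→8  d→3  [2 out]
  3: ∅  [no exit]
  8: a→1  [1 out]
witness 1: d·c·a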